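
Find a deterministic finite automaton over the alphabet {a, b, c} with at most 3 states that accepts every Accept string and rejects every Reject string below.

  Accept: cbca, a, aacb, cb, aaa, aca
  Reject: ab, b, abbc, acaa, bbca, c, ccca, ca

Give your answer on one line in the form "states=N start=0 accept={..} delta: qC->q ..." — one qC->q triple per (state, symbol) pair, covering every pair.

State merging on the prefix tree: take the shortest (then alphabetical) example prefix whose next move is undefined and point that move at state 0, else 1, else 2, ...; a target is out if some Accept/Reject pair would then sit in one state with the same input left (inseparable). If every existing state is out, open a new one.
a: 0a undefined. 0a->0: no, aca/ca meet in 0 with "ca" left. Open state 1: 0a->1.
b: 0b undefined. 0b->0: ok.
c: 0c undefined. 0c->0: no, cbca/bbca meet in 1. 0c->1: no, a/c meet in 1. Open state 2: 0c->2.
aa: 1a undefined. 1a->0: ok.
ab: 1b undefined. 1b->0: ok.
ac: 1c undefined. 1c->0: ok.
ca: 2a undefined. 2a->0: ok.
cb: 2b undefined. 2b->0: no, cbca/ab meet in 0. 2b->1: ok.
cc: 2c undefined. 2c->0: ok.
All examples now run through 3 states with every (state, symbol) defined. Accept strings end in {1}, Reject strings end in {0,2}; accept={1}.

states=3 start=0 accept={1} delta: 0a->1 0b->0 0c->2 1a->0 1b->0 1c->0 2a->0 2b->1 2c->0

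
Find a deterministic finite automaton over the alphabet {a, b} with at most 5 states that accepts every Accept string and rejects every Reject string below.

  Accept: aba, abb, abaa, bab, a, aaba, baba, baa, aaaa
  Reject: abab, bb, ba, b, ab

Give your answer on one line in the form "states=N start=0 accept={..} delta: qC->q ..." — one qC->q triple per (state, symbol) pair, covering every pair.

State merging on the prefix tree: take the shortest (then alphabetical) example prefix whose next move is undefined and point that move at state 0, else 1, else 2, ...; a target is out if some Accept/Reject pair would then sit in one state with the same input left (inseparable). If every existing state is out, open a new one.
a: 0a undefined. 0a->0: no, aba/ba meet in 0 with "ba" left. Open state 1: 0a->1.
b: 0b undefined. 0b->0: no, bab/ab meet in 1 with "b" left. 0b->1: no, a/b meet in 1. Open state 2: 0b->2.
aa: 1a undefined. 1a->0: no, aaba/ba meet in 2 with "a" left. 1a->1: ok.
ab: 1b undefined. 1b->0: no, abb/b meet in 2. 1b->1: no, aba/abab meet in 1. 1b->2: no, aba/ba meet in 2 with "a" left. Open state 3: 1b->3.
ba: 2a undefined. 2a->0: no, bab/b meet in 2. 2a->1: no, bab/ab meet in 3. 2a->2: no, bab/bb meet in 2 with "b" left. 2a->3: ok.
bb: 2b undefined. 2b->0: ok.
aba: 3a undefined. 3a->0: no, aba/bb meet in 0. 3a->1: ok.
abb: 3b undefined. 3b->0: no, abb/bb meet in 0. 3b->1: ok.
All examples now run through 4 states with every (state, symbol) defined. Accept strings end in {1}, Reject strings end in {0,2,3}; accept={1}.

states=4 start=0 accept={1} delta: 0a->1 0b->2 1a->1 1b->3 2a->3 2b->0 3a->1 3b->1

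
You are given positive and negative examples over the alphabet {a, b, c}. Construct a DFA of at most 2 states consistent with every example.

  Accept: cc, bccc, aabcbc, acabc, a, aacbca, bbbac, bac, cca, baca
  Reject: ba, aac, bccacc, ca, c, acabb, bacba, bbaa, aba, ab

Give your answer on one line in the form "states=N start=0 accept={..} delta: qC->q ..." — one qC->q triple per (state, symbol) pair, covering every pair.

Grow the machine one transition at a time. Run the examples from 0; the earliest place one falls off (shortest prefix, ties alphabetical) gets sent to the lowest-numbered state that keeps every Accept/Reject pair distinguishable — a pair clashes when both reach the same state with identical unread suffix — and to a fresh state only if none does.
a: 0a undefined. 0a->0: ok.
b: 0b undefined. 0b->0: no, a/ba meet in 0. Open state 1: 0b->1.
c: 0c undefined. 0c->0: no, cc/aac meet in 0. 0c->1: ok.
ba: 1a undefined. 1a->0: no, a/ba meet in 0. 1a->1: ok.
bb: 1b undefined. 1b->0: no, acabc/ba meet in 1. 1b->1: ok.
bc: 1c undefined. 1c->0: ok.
All examples now run through 2 states with every (state, symbol) defined. Accept strings end in {0}, Reject strings end in {1}; accept={0}.

states=2 start=0 accept={0} delta: 0a->0 0b->1 0c->1 1a->1 1b->1 1c->0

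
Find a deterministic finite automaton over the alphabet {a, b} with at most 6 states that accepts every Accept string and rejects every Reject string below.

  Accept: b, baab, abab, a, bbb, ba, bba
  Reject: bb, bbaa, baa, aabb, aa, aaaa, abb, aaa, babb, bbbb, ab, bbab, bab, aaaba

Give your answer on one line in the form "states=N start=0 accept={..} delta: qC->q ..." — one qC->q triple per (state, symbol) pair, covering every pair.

State merging on the prefix tree: take the shortest (then alphabetical) example prefix whose next move is undefined and point that move at state 0, else 1, else 2, ...; a target is out if some Accept/Reject pair would then sit in one state with the same input left (inseparable). If every existing state is out, open a new one.
a: 0a undefined. 0a->0: no, b/ab meet in 0 with "b" left. Open state 1: 0a->1.
b: 0b undefined. 0b->0: no, b/bb meet in 0. 0b->1: no, abab/bbab meet in 1 with "bab" left. Open state 2: 0b->2.
aa: 1a undefined. 1a->0: no, a/aaa meet in 1. 1a->1: no, a/aa meet in 1. 1a->2: no, b/aa meet in 2. Open state 3: 1a->3.
ab: 1b undefined. 1b->0: no, b/abb meet in 2. 1b->1: no, a/abb meet in 1. 1b->2: no, b/ab meet in 2. 1b->3: ok.
ba: 2a undefined. 2a->0: no, b/bab meet in 2. 2a->1: no, baab/abb meet in 3 with "b" left. 2a->2: no, b/baa meet in 2. 2a->3: no, ba/aa meet in 3. Open state 4: 2a->4.
bb: 2b undefined. 2b->0: ok.
aaa: 3a undefined. 3a->0: no, a/aaaa meet in 1. 3a->1: no, abab/bbaa meet in 3. 3a->2: no, b/aaa meet in 2. 3a->3: no, abab/abb meet in 3 with "b" left. 3a->4: no, abab/bab meet in 4 with "b" left. Open state 5: 3a->5.
aab: 3b undefined. 3b->0: no, b/aabb meet in 2. 3b->1: no, a/abb meet in 1. 3b->2: no, b/abb meet in 2. 3b->3: ok.
baa: 4a undefined. 4a->0: ok.
bab: 4b undefined. 4b->0: no, b/babb meet in 2. 4b->1: no, a/bab meet in 1. 4b->2: no, b/bab meet in 2. 4b->3: ok.
aaaa: 5a undefined. 5a->0: ok.
aaab: 5b undefined. 5b->0: no, abab/bb meet in 0. 5b->1: ok.
All examples now run through 6 states with every (state, symbol) defined. Accept strings end in {1,2,4}, Reject strings end in {0,3,5}; accept={1,2,4}.

states=6 start=0 accept={1,2,4} delta: 0a->1 0b->2 1a->3 1b->3 2a->4 2b->0 3a->5 3b->3 4a->0 4b->3 5a->0 5b->1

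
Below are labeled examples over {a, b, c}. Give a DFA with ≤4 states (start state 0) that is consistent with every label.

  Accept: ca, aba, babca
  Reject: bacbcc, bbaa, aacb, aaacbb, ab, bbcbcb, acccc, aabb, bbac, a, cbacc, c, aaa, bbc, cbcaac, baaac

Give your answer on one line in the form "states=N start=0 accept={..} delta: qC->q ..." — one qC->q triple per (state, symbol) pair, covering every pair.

states=3 start=0 accept={2} delta: 0a->0 0b->1 0c->1 1a->2 1b->0 1c->0 2a->0 2b->0 2c->0

Fold the examples into a partial DFA from state 0: repeatedly fix the first undefined (state, symbol) met by the shortest-then-alphabetical prefix, trying targets in increasing order and rejecting any under which an Accept and a Reject string meet in one state with the same remainder; add a state when all current targets are rejected. Accepting states are where Accept strings end.
a: 0a undefined. 0a->0: ok.
b: 0b undefined. 0b->0: no, aba/bbaa meet in 0. Open state 1: 0b->1.
c: 0c undefined. 0c->0: no, ca/acccc meet in 0. 0c->1: ok.
ba: 1a undefined. 1a->0: no, ca/a meet in 0. 1a->1: no, ca/ab meet in 1. Open state 2: 1a->2.
bb: 1b undefined. 1b->0: ok.
acc: 1c undefined. 1c->0: ok.
baa: 2a undefined. 2a->0: ok.
bab: 2b undefined. 2b->0: ok.
bac: 2c undefined. 2c->0: ok.
All examples now run through 3 states with every (state, symbol) defined. Accept strings end in {2}, Reject strings end in {0,1}; accept={2}.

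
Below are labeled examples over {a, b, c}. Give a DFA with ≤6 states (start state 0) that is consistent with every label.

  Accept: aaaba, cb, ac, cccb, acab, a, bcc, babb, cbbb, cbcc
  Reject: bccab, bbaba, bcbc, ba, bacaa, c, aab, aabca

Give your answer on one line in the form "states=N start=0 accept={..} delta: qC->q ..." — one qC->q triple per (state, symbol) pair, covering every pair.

Fold the examples into a partial DFA from state 0: repeatedly fix the first undefined (state, symbol) met by the shortest-then-alphabetical prefix, trying targets in increasing order and rejecting any under which an Accept and a Reject string meet in one state with the same remainder; add a state when all current targets are rejected. Accepting states are where Accept strings end.
a: 0a undefined. 0a->0: no, aaaba/ba meet in 0 with "ba" left. Open state 1: 0a->1.
b: 0b undefined. 0b->0: no, a/ba meet in 1. 0b->1: ok.
c: 0c undefined. 0c->0: ok.
aa: 1a undefined. 1a->0: no, cb/aab meet in 1. 1a->1: no, cb/ba meet in 1. Open state 2: 1a->2.
ac: 1c undefined. 1c->0: no, ac/bcbc meet in 0. 1c->1: no, acab/bccab meet in 2 with "b" left. 1c->2: no, ac/ba meet in 2. Open state 3: 1c->3.
bb: 1b undefined. 1b->0: no, cb/bbaba meet in 1. 1b->1: ok.
aaa: 2a undefined. 2a->0: no, aaaba/ba meet in 2. 2a->1: no, aaaba/ba meet in 2. 2a->2: no, aaaba/bbaba meet in 2 with "ba" left. 2a->3: ok.
aab: 2b undefined. 2b->0: no, cb/bbaba meet in 1. 2b->1: no, cb/aab meet in 1. 2b->2: no, ac/bbaba meet in 3. 2b->3: no, ac/aab meet in 3. Open state 4: 2b->4.
aca: 3a undefined. 3a->0: ok.
bac: 2c undefined. 2c->0: ok.
bcb: 3b undefined. 3b->0: ok.
bcc: 3c undefined. 3c->0: no, aaaba/bccab meet in 1. 3c->1: ok.
aabc: 4c undefined. 4c->0: no, aaaba/aabca meet in 1. 4c->1: ok.
babb: 4b undefined. 4b->0: no, babb/bcbc meet in 0. 4b->1: ok.
bbaba: 4a undefined. 4a->0: ok.
All examples now run through 5 states with every (state, symbol) defined. Accept strings end in {1,3}, Reject strings end in {0,2,4}; accept={1,3}.

states=5 start=0 accept={1,3} delta: 0a->1 0b->1 0c->0 1a->2 1b->1 1c->3 2a->3 2b->4 2c->0 3a->0 3b->0 3c->1 4a->0 4b->1 4c->1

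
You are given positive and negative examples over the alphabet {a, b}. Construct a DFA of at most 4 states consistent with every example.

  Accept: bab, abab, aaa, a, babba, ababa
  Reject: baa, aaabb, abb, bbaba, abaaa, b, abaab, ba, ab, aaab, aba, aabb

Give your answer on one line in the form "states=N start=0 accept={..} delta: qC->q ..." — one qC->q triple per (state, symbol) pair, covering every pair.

Grow the machine one transition at a time. Run the examples from 0; the earliest place one falls off (shortest prefix, ties alphabetical) gets sent to the lowest-numbered state that keeps every Accept/Reject pair distinguishable — a pair clashes when both reach the same state with identical unread suffix — and to a fresh state only if none does.
a: 0a undefined. 0a->0: ok.
b: 0b undefined. 0b->0: no, bab/baa meet in 0. Open state 1: 0b->1.
ba: 1a undefined. 1a->0: no, bab/b meet in 1. 1a->1: no, bab/aaabb meet in 1 with "b" left. Open state 2: 1a->2.
bb: 1b undefined. 1b->0: no, aaa/aaabb meet in 0. 1b->1: no, ababa/bbaba meet in 2 with "ba" left. 1b->2: ok.
baa: 2a undefined. 2a->0: no, aaa/baa meet in 0. 2a->1: ok.
bab: 2b undefined. 2b->0: no, babba/aaabb meet in 2. 2b->1: no, bab/baa meet in 1. 2b->2: no, bab/aaabb meet in 2. Open state 3: 2b->3.
babb: 3b undefined. 3b->0: ok.
ababa: 3a undefined. 3a->0: ok.
All examples now run through 4 states with every (state, symbol) defined. Accept strings end in {0,3}, Reject strings end in {1,2}; accept={0,3}.

states=4 start=0 accept={0,3} delta: 0a->0 0b->1 1a->2 1b->2 2a->1 2b->3 3a->0 3b->0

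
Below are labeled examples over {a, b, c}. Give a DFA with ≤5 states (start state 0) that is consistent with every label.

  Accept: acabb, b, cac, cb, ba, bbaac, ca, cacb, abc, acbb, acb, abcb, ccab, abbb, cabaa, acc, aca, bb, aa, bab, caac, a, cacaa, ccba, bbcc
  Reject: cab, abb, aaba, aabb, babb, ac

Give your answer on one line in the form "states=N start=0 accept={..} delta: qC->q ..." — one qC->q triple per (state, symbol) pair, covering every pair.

states=5 start=0 accept={0,1,2,3} delta: 0a->1 0b->0 0c->2 1a->2 1b->3 1c->4 2a->3 2b->3 2c->0 3a->4 3b->4 3c->0 4a->0 4b->0 4c->0

State merging on the prefix tree: take the shortest (then alphabetical) example prefix whose next move is undefined and point that move at state 0, else 1, else 2, ...; a target is out if some Accept/Reject pair would then sit in one state with the same input left (inseparable). If every existing state is out, open a new one.
a: 0a undefined. 0a->0: no, ba/aaba meet in 0 with "ba" left. Open state 1: 0a->1.
b: 0b undefined. 0b->0: ok.
c: 0c undefined. 0c->0: no, cac/ac meet in 1 with "c" left. 0c->1: no, bbcc/ac meet in 1 with "c" left. Open state 2: 0c->2.
aa: 1a undefined. 1a->0: no, b/aabb meet in 0. 1a->1: no, bbaac/ac meet in 1 with "c" left. 1a->2: ok.
ab: 1b undefined. 1b->0: no, b/abb meet in 0. 1b->1: no, ba/abb meet in 1. 1b->2: no, cb/abb meet in 2 with "b" left. Open state 3: 1b->3.
ac: 1c undefined. 1c->0: no, acabb/abb meet in 3 with "b" left. 1c->1: no, acabb/aabb meet in 2 with "bb" left. 1c->2: no, acbb/aabb meet in 2 with "bb" left. 1c->3: no, acb/abb meet in 3 with "b" left. Open state 4: 1c->4.
ca: 2a undefined. 2a->0: no, b/cab meet in 0. 2a->1: no, cac/ac meet in 4. 2a->2: no, cb/cab meet in 2 with "b" left. 2a->3: ok.
cb: 2b undefined. 2b->0: no, b/aabb meet in 0. 2b->1: no, ca/aabb meet in 3. 2b->2: no, cb/aabb meet in 2. 2b->3: ok.
cc: 2c undefined. 2c->0: ok.
abb: 3b undefined. 3b->0: no, b/cab meet in 0. 3b->1: no, ba/cab meet in 1. 3b->2: no, cabaa/aaba meet in 3 with "a" left. 3b->3: no, cb/cab meet in 3. 3b->4: ok.
abc: 3c undefined. 3c->0: ok.
aca: 4a undefined. 4a->0: ok.
acb: 4b undefined. 4b->0: ok.
acc: 4c undefined. 4c->0: ok.
caa: 3a undefined. 3a->0: no, acabb/aaba meet in 0. 3a->1: no, ba/aaba meet in 1. 3a->2: no, aa/aaba meet in 2. 3a->3: no, cb/aaba meet in 3. 3a->4: ok.
All examples now run through 5 states with every (state, symbol) defined. Accept strings end in {0,1,2,3}, Reject strings end in {4}; accept={0,1,2,3}.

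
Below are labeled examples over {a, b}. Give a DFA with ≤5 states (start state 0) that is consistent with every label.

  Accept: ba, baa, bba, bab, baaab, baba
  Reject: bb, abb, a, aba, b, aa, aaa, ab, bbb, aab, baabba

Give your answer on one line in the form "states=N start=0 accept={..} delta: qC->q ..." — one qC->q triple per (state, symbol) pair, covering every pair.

states=5 start=0 accept={3,4} delta: 0a->1 0b->2 1a->0 1b->0 2a->3 2b->2 3a->3 3b->4 4a->3 4b->0

State merging on the prefix tree: take the shortest (then alphabetical) example prefix whose next move is undefined and point that move at state 0, else 1, else 2, ...; a target is out if some Accept/Reject pair would then sit in one state with the same input left (inseparable). If every existing state is out, open a new one.
a: 0a undefined. 0a->0: no, ba/aba meet in 0 with "ba" left. Open state 1: 0a->1.
b: 0b undefined. 0b->0: no, ba/a meet in 1. 0b->1: no, ba/aa meet in 1 with "a" left. Open state 2: 0b->2.
aa: 1a undefined. 1a->0: ok.
ab: 1b undefined. 1b->0: ok.
ba: 2a undefined. 2a->0: no, ba/aa meet in 0. 2a->1: no, ba/a meet in 1. 2a->2: no, ba/abb meet in 2. Open state 3: 2a->3.
bb: 2b undefined. 2b->0: no, bba/a meet in 1. 2b->1: no, bba/aa meet in 0. 2b->2: ok.
baa: 3a undefined. 3a->0: no, ba/baabba meet in 3. 3a->1: no, ba/baabba meet in 3. 3a->2: no, ba/baabba meet in 3. 3a->3: ok.
bab: 3b undefined. 3b->0: no, ba/baabba meet in 3. 3b->1: no, bab/a meet in 1. 3b->2: no, ba/baabba meet in 3. 3b->3: no, ba/baabba meet in 3. Open state 4: 3b->4.
baba: 4a undefined. 4a->0: no, baba/aa meet in 0. 4a->1: no, baba/a meet in 1. 4a->2: no, baba/bb meet in 2. 4a->3: ok.
baabb: 4b undefined. 4b->0: ok.
All examples now run through 5 states with every (state, symbol) defined. Accept strings end in {3,4}, Reject strings end in {0,1,2}; accept={3,4}.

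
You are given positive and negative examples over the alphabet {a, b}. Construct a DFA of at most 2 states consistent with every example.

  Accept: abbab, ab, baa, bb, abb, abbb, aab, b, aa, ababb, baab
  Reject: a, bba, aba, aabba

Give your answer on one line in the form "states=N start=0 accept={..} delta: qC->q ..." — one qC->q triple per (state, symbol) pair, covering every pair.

states=2 start=0 accept={0} delta: 0a->1 0b->0 1a->0 1b->0

Grow the machine one transition at a time. Run the examples from 0; the earliest place one falls off (shortest prefix, ties alphabetical) gets sent to the lowest-numbered state that keeps every Accept/Reject pair distinguishable — a pair clashes when both reach the same state with identical unread suffix — and to a fresh state only if none does.
a: 0a undefined. 0a->0: no, aa/a meet in 0. Open state 1: 0a->1.
b: 0b undefined. 0b->0: ok.
aa: 1a undefined. 1a->0: ok.
ab: 1b undefined. 1b->0: ok.
All examples now run through 2 states with every (state, symbol) defined. Accept strings end in {0}, Reject strings end in {1}; accept={0}.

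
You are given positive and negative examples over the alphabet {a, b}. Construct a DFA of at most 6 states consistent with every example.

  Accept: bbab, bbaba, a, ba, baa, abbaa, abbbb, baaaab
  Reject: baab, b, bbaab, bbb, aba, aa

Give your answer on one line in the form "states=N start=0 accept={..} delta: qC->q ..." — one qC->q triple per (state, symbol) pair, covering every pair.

states=5 start=0 accept={1,3,4} delta: 0a->1 0b->2 1a->0 1b->1 2a->3 2b->2 3a->4 3b->3 4a->0 4b->0

Grow the machine one transition at a time. Run the examples from 0; the earliest place one falls off (shortest prefix, ties alphabetical) gets sent to the lowest-numbered state that keeps every Accept/Reject pair distinguishable — a pair clashes when both reach the same state with identical unread suffix — and to a fresh state only if none does.
a: 0a undefined. 0a->0: no, a/aa meet in 0. Open state 1: 0a->1.
b: 0b undefined. 0b->0: no, bbaba/aba meet in 1 with "ba" left. 0b->1: no, a/b meet in 1. Open state 2: 0b->2.
aa: 1a undefined. 1a->0: ok.
ab: 1b undefined. 1b->0: no, a/aba meet in 1. 1b->1: ok.
ba: 2a undefined. 2a->0: no, a/baab meet in 1. 2a->1: no, baa/aba meet in 0. 2a->2: no, ba/b meet in 2. Open state 3: 2a->3.
bb: 2b undefined. 2b->0: no, bbaba/aba meet in 0. 2b->1: no, bbab/b meet in 2. 2b->2: ok.
baa: 3a undefined. 3a->0: no, baa/aba meet in 0. 3a->1: no, a/baab meet in 1. 3a->2: no, baa/baab meet in 2. 3a->3: no, bbab/baab meet in 3 with "b" left. Open state 4: 3a->4.
baaa: 4a undefined. 4a->0: ok.
baab: 4b undefined. 4b->0: ok.
bbab: 3b undefined. 3b->0: no, bbab/baab meet in 0. 3b->1: no, bbaba/baab meet in 0. 3b->2: no, bbab/b meet in 2. 3b->3: ok.
All examples now run through 5 states with every (state, symbol) defined. Accept strings end in {1,3,4}, Reject strings end in {0,2}; accept={1,3,4}.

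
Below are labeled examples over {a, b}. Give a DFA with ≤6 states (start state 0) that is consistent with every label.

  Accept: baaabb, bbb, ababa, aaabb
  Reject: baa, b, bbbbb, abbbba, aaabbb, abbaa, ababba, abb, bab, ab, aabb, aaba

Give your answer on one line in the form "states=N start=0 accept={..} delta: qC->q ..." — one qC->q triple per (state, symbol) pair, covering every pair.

State merging on the prefix tree: take the shortest (then alphabetical) example prefix whose next move is undefined and point that move at state 0, else 1, else 2, ...; a target is out if some Accept/Reject pair would then sit in one state with the same input left (inseparable). If every existing state is out, open a new one.
a: 0a undefined. 0a->0: no, bbb/aaabbb meet in 0 with "bbb" left. Open state 1: 0a->1.
b: 0b undefined. 0b->0: no, bbb/b meet in 0. 0b->1: no, bbb/abb meet in 1 with "bb" left. Open state 2: 0b->2.
aa: 1a undefined. 1a->0: no, aaabb/abb meet in 1 with "bb" left. 1a->1: no, aaabb/abb meet in 1 with "bb" left. 1a->2: no, bbb/aabb meet in 2 with "bb" left. Open state 3: 1a->3.
ab: 1b undefined. 1b->0: ok.
ba: 2a undefined. 2a->0: no, baaabb/aabb meet in 3 with "bb" left. 2a->1: no, ababa/ababba meet in 1. 2a->2: ok.
bb: 2b undefined. 2b->0: no, baaabb/baa meet in 2. 2b->1: no, baaabb/ab meet in 0. 2b->2: no, baaabb/baa meet in 2. 2b->3: ok.
aaa: 3a undefined. 3a->0: no, baaabb/aaabbb meet in 3 with "b" left. 3a->1: no, aaabb/baa meet in 2. 3a->2: ok.
aab: 3b undefined. 3b->0: no, baaabb/ab meet in 0. 3b->1: ok.
All examples now run through 4 states with every (state, symbol) defined. Accept strings end in {1}, Reject strings end in {0,2,3}; accept={1}.

states=4 start=0 accept={1} delta: 0a->1 0b->2 1a->3 1b->0 2a->2 2b->3 3a->2 3b->1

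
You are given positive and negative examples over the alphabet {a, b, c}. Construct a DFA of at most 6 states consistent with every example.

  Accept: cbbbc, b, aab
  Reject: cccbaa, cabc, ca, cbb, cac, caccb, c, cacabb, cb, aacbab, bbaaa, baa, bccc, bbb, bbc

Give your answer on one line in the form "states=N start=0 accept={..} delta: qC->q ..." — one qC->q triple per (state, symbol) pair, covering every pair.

states=4 start=0 accept={1} delta: 0a->0 0b->1 0c->2 1a->0 1b->2 1c->0 2a->0 2b->3 2c->2 3a->1 3b->2 3c->1

Grow the machine one transition at a time. Run the examples from 0; the earliest place one falls off (shortest prefix, ties alphabetical) gets sent to the lowest-numbered state that keeps every Accept/Reject pair distinguishable — a pair clashes when both reach the same state with identical unread suffix — and to a fresh state only if none does.
a: 0a undefined. 0a->0: ok.
b: 0b undefined. 0b->0: no, b/bbaaa meet in 0. Open state 1: 0b->1.
c: 0c undefined. 0c->0: no, b/caccb meet in 1. 0c->1: no, b/c meet in 1. Open state 2: 0c->2.
ba: 1a undefined. 1a->0: ok.
bb: 1b undefined. 1b->0: no, b/bbb meet in 1. 1b->1: no, b/bbb meet in 1. 1b->2: ok.
bc: 1c undefined. 1c->0: ok.
ca: 2a undefined. 2a->0: ok.
cb: 2b undefined. 2b->0: no, cbbbc/bccc meet in 2 with "c" left. 2b->1: no, cbbbc/cabc meet in 0. 2b->2: no, cbbbc/bccc meet in 2 with "c" left. Open state 3: 2b->3.
cc: 2c undefined. 2c->0: no, b/caccb meet in 1. 2c->1: no, b/bccc meet in 1. 2c->2: ok.
cbb: 3b undefined. 3b->0: no, cbbbc/cabc meet in 0. 3b->1: no, cbbbc/cac meet in 2. 3b->2: ok.
aacba: 3a undefined. 3a->0: no, b/aacbab meet in 1. 3a->1: ok.
cbbbc: 3c undefined. 3c->0: no, cbbbc/cccbaa meet in 0. 3c->1: ok.
All examples now run through 4 states with every (state, symbol) defined. Accept strings end in {1}, Reject strings end in {0,2,3}; accept={1}.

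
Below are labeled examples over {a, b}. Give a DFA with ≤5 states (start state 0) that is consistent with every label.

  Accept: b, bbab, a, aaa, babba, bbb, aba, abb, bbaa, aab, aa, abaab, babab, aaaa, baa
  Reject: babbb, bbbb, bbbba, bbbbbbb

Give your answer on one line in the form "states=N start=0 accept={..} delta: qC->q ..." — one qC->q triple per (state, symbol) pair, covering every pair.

Grow the machine one transition at a time. Run the examples from 0; the earliest place one falls off (shortest prefix, ties alphabetical) gets sent to the lowest-numbered state that keeps every Accept/Reject pair distinguishable — a pair clashes when both reach the same state with identical unread suffix — and to a fresh state only if none does.
a: 0a undefined. 0a->0: ok.
b: 0b undefined. 0b->0: no, b/babbb meet in 0. Open state 1: 0b->1.
ba: 1a undefined. 1a->0: no, bbb/babbb meet in 1 with "bb" left. 1a->1: ok.
bb: 1b undefined. 1b->0: no, b/bbbbbbb meet in 1. 1b->1: no, b/babbb meet in 1. Open state 2: 1b->2.
bba: 2a undefined. 2a->0: ok.
bbb: 2b undefined. 2b->0: no, b/babbb meet in 1. 2b->1: no, b/bbbbbbb meet in 1. 2b->2: no, a/bbbba meet in 0. Open state 3: 2b->3.
bbbb: 3b undefined. 3b->0: no, a/babbb meet in 0. 3b->1: no, b/babbb meet in 1. 3b->2: no, a/bbbba meet in 0. 3b->3: no, babba/bbbba meet in 3 with "a" left. Open state 4: 3b->4.
babba: 3a undefined. 3a->0: ok.
bbbba: 4a undefined. 4a->0: no, a/bbbba meet in 0. 4a->1: no, b/bbbba meet in 1. 4a->2: no, abb/bbbba meet in 2. 4a->3: no, bbb/bbbba meet in 3. 4a->4: ok.
bbbbb: 4b undefined. 4b->0: no, abb/bbbbbbb meet in 2. 4b->1: no, bbb/bbbbbbb meet in 3. 4b->2: ok.
All examples now run through 5 states with every (state, symbol) defined. Accept strings end in {0,1,2,3}, Reject strings end in {4}; accept={0,1,2,3}.

states=5 start=0 accept={0,1,2,3} delta: 0a->0 0b->1 1a->1 1b->2 2a->0 2b->3 3a->0 3b->4 4a->4 4b->2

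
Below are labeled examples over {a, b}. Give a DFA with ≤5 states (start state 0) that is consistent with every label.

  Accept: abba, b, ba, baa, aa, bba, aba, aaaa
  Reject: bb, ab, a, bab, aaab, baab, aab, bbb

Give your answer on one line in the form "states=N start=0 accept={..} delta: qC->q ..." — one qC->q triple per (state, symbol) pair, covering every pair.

states=3 start=0 accept={2} delta: 0a->1 0b->2 1a->2 1b->1 2a->2 2b->1

State merging on the prefix tree: take the shortest (then alphabetical) example prefix whose next move is undefined and point that move at state 0, else 1, else 2, ...; a target is out if some Accept/Reject pair would then sit in one state with the same input left (inseparable). If every existing state is out, open a new one.
a: 0a undefined. 0a->0: no, b/ab meet in 0 with "b" left. Open state 1: 0a->1.
b: 0b undefined. 0b->0: no, b/bb meet in 0. 0b->1: no, b/a meet in 1. Open state 2: 0b->2.
aa: 1a undefined. 1a->0: no, b/aab meet in 2. 1a->1: no, aa/a meet in 1. 1a->2: ok.
ab: 1b undefined. 1b->0: no, aba/a meet in 1. 1b->1: ok.
ba: 2a undefined. 2a->0: no, abba/bab meet in 2. 2a->1: no, ba/ab meet in 1. 2a->2: ok.
bb: 2b undefined. 2b->0: no, abba/bbb meet in 2. 2b->1: ok.
All examples now run through 3 states with every (state, symbol) defined. Accept strings end in {2}, Reject strings end in {1}; accept={2}.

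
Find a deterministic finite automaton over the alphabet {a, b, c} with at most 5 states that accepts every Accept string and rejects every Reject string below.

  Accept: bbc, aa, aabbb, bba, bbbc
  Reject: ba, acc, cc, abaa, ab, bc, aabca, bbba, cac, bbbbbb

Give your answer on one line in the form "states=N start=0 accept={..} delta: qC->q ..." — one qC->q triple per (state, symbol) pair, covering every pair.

Fold the examples into a partial DFA from state 0: repeatedly fix the first undefined (state, symbol) met by the shortest-then-alphabetical prefix, trying targets in increasing order and rejecting any under which an Accept and a Reject string meet in one state with the same remainder; add a state when all current targets are rejected. Accepting states are where Accept strings end.
a: 0a undefined. 0a->0: ok.
b: 0b undefined. 0b->0: no, bbc/bc meet in 0 with "c" left. Open state 1: 0b->1.
c: 0c undefined. 0c->0: no, aa/acc meet in 0. 0c->1: ok.
ba: 1a undefined. 1a->0: no, aa/ba meet in 0. 1a->1: ok.
bb: 1b undefined. 1b->0: no, bbc/ba meet in 1. 1b->1: no, bbc/acc meet in 1 with "c" left. Open state 2: 1b->2.
bc: 1c undefined. 1c->0: no, aa/acc meet in 0. 1c->1: ok.
bba: 2a undefined. 2a->0: ok.
bbb: 2b undefined. 2b->0: no, aa/bbba meet in 0. 2b->1: no, aabbb/ba meet in 1. 2b->2: no, aa/bbba meet in 0. Open state 3: 2b->3.
bbc: 2c undefined. 2c->0: ok.
bbba: 3a undefined. 3a->0: no, bbc/bbba meet in 0. 3a->1: ok.
bbbb: 3b undefined. 3b->0: ok.
bbbc: 3c undefined. 3c->0: ok.
All examples now run through 4 states with every (state, symbol) defined. Accept strings end in {0,3}, Reject strings end in {1,2}; accept={0,3}.

states=4 start=0 accept={0,3} delta: 0a->0 0b->1 0c->1 1a->1 1b->2 1c->1 2a->0 2b->3 2c->0 3a->1 3b->0 3c->0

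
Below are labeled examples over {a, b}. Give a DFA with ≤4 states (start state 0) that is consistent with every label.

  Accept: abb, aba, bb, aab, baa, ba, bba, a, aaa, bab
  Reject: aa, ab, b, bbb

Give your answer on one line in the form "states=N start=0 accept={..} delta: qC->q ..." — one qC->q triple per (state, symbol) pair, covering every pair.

states=4 start=0 accept={0,1,3} delta: 0a->1 0b->2 1a->2 1b->2 2a->3 2b->0 3a->0 3b->0

State merging on the prefix tree: take the shortest (then alphabetical) example prefix whose next move is undefined and point that move at state 0, else 1, else 2, ...; a target is out if some Accept/Reject pair would then sit in one state with the same input left (inseparable). If every existing state is out, open a new one.
a: 0a undefined. 0a->0: no, aab/ab meet in 0 with "b" left. Open state 1: 0a->1.
b: 0b undefined. 0b->0: no, bb/b meet in 0. 0b->1: no, abb/bbb meet in 1 with "bb" left. Open state 2: 0b->2.
aa: 1a undefined. 1a->0: no, aab/b meet in 2. 1a->1: no, aab/ab meet in 1 with "b" left. 1a->2: ok.
ab: 1b undefined. 1b->0: no, abb/aa meet in 2. 1b->1: no, abb/ab meet in 1. 1b->2: ok.
ba: 2a undefined. 2a->0: no, bab/aa meet in 2. 2a->1: no, baa/aa meet in 2. 2a->2: no, aba/aa meet in 2. Open state 3: 2a->3.
bb: 2b undefined. 2b->0: ok.
baa: 3a undefined. 3a->0: ok.
bab: 3b undefined. 3b->0: ok.
All examples now run through 4 states with every (state, symbol) defined. Accept strings end in {0,1,3}, Reject strings end in {2}; accept={0,1,3}.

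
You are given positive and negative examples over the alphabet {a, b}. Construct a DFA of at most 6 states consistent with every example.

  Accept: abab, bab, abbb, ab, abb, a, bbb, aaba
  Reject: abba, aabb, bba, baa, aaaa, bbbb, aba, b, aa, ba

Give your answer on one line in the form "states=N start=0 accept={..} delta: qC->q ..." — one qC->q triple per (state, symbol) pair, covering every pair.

Grow the machine one transition at a time. Run the examples from 0; the earliest place one falls off (shortest prefix, ties alphabetical) gets sent to the lowest-numbered state that keeps every Accept/Reject pair distinguishable — a pair clashes when both reach the same state with identical unread suffix — and to a fresh state only if none does.
a: 0a undefined. 0a->0: no, ab/b meet in 0 with "b" left. Open state 1: 0a->1.
b: 0b undefined. 0b->0: no, a/bba meet in 1. 0b->1: no, abbb/bbbb meet in 1 with "bbb" left. Open state 2: 0b->2.
aa: 1a undefined. 1a->0: no, aaba/ba meet in 2 with "a" left. 1a->1: no, abb/aabb meet in 1 with "bb" left. 1a->2: no, bbb/aabb meet in 2 with "bb" left. Open state 3: 1a->3.
ab: 1b undefined. 1b->0: no, abb/b meet in 2. 1b->1: ok.
ba: 2a undefined. 2a->0: no, bab/b meet in 2. 2a->1: no, bab/ba meet in 1. 2a->2: ok.
bb: 2b undefined. 2b->0: no, bab/bbbb meet in 0. 2b->1: no, bab/bbbb meet in 1. 2b->2: no, bab/bba meet in 2. 2b->3: no, bab/abba meet in 3. Open state 4: 2b->4.
aaa: 3a undefined. 3a->0: no, abbb/aaaa meet in 1. 3a->1: ok.
aab: 3b undefined. 3b->0: ok.
bba: 4a undefined. 4a->0: no, abab/bba meet in 0. 4a->1: no, abbb/bba meet in 1. 4a->2: ok.
bbb: 4b undefined. 4b->0: ok.
All examples now run through 5 states with every (state, symbol) defined. Accept strings end in {0,1,4}, Reject strings end in {2,3}; accept={0,1,4}.

states=5 start=0 accept={0,1,4} delta: 0a->1 0b->2 1a->3 1b->1 2a->2 2b->4 3a->1 3b->0 4a->2 4b->0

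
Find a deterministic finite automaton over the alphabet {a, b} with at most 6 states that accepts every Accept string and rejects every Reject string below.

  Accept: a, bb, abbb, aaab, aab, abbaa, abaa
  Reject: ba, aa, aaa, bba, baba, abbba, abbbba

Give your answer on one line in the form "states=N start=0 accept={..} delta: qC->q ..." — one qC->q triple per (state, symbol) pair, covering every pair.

states=4 start=0 accept={1,3} delta: 0a->1 0b->1 1a->2 1b->3 2a->0 2b->1 3a->0 3b->2

Grow the machine one transition at a time. Run the examples from 0; the earliest place one falls off (shortest prefix, ties alphabetical) gets sent to the lowest-numbered state that keeps every Accept/Reject pair distinguishable — a pair clashes when both reach the same state with identical unread suffix — and to a fresh state only if none does.
a: 0a undefined. 0a->0: no, a/aa meet in 0. Open state 1: 0a->1.
b: 0b undefined. 0b->0: no, a/ba meet in 1. 0b->1: ok.
aa: 1a undefined. 1a->0: no, a/aaa meet in 1. 1a->1: no, a/ba meet in 1. Open state 2: 1a->2.
ab: 1b undefined. 1b->0: no, a/bba meet in 1. 1b->1: no, abbaa/aaa meet in 2 with "a" left. 1b->2: no, bb/ba meet in 2. Open state 3: 1b->3.
aaa: 2a undefined. 2a->0: ok.
aab: 2b undefined. 2b->0: no, a/baba meet in 1. 2b->1: ok.
aba: 3a undefined. 3a->0: ok.
abb: 3b undefined. 3b->0: no, abbaa/ba meet in 2. 3b->1: no, abbaa/aaa meet in 0. 3b->2: ok.
All examples now run through 4 states with every (state, symbol) defined. Accept strings end in {1,3}, Reject strings end in {0,2}; accept={1,3}.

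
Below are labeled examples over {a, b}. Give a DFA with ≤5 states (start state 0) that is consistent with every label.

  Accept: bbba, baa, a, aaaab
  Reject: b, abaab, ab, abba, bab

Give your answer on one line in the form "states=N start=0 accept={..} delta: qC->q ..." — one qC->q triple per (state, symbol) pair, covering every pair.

Fold the examples into a partial DFA from state 0: repeatedly fix the first undefined (state, symbol) met by the shortest-then-alphabetical prefix, trying targets in increasing order and rejecting any under which an Accept and a Reject string meet in one state with the same remainder; add a state when all current targets are rejected. Accepting states are where Accept strings end.
a: 0a undefined. 0a->0: no, aaaab/b meet in 0 with "b" left. Open state 1: 0a->1.
b: 0b undefined. 0b->0: ok.
aa: 1a undefined. 1a->0: no, baa/b meet in 0. 1a->1: no, aaaab/ab meet in 1 with "b" left. Open state 2: 1a->2.
ab: 1b undefined. 1b->0: no, bbba/abba meet in 1. 1b->1: no, bbba/ab meet in 1. 1b->2: no, baa/ab meet in 2. Open state 3: 1b->3.
aaa: 2a undefined. 2a->0: no, aaaab/ab meet in 3. 2a->1: ok.
aba: 3a undefined. 3a->0: ok.
abb: 3b undefined. 3b->0: no, bbba/abba meet in 1. 3b->1: no, baa/abba meet in 2. 3b->2: no, bbba/abba meet in 1. 3b->3: ok.
aaaab: 2b undefined. 2b->0: no, aaaab/b meet in 0. 2b->1: ok.
All examples now run through 4 states with every (state, symbol) defined. Accept strings end in {1,2}, Reject strings end in {0,3}; accept={1,2}.

states=4 start=0 accept={1,2} delta: 0a->1 0b->0 1a->2 1b->3 2a->1 2b->1 3a->0 3b->3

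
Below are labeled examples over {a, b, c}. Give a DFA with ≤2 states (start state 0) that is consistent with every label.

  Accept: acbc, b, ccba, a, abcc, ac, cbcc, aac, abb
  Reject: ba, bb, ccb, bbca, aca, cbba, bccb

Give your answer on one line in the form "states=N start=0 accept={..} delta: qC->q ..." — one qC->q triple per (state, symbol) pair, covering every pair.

State merging on the prefix tree: take the shortest (then alphabetical) example prefix whose next move is undefined and point that move at state 0, else 1, else 2, ...; a target is out if some Accept/Reject pair would then sit in one state with the same input left (inseparable). If every existing state is out, open a new one.
a: 0a undefined. 0a->0: no, abb/bb meet in 0 with "bb" left. Open state 1: 0a->1.
b: 0b undefined. 0b->0: no, b/bb meet in 0. 0b->1: ok.
c: 0c undefined. 0c->0: no, b/ccb meet in 1. 0c->1: ok.
aa: 1a undefined. 1a->0: ok.
ab: 1b undefined. 1b->0: ok.
ac: 1c undefined. 1c->0: no, acbc/ba meet in 0. 1c->1: ok.
All examples now run through 2 states with every (state, symbol) defined. Accept strings end in {1}, Reject strings end in {0}; accept={1}.

states=2 start=0 accept={1} delta: 0a->1 0b->1 0c->1 1a->0 1b->0 1c->1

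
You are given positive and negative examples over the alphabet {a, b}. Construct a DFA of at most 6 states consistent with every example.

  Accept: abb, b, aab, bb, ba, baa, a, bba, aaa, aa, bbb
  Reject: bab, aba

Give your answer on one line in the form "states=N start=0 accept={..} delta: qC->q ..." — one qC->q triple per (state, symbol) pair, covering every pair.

Fold the examples into a partial DFA from state 0: repeatedly fix the first undefined (state, symbol) met by the shortest-then-alphabetical prefix, trying targets in increasing order and rejecting any under which an Accept and a Reject string meet in one state with the same remainder; add a state when all current targets are rejected. Accepting states are where Accept strings end.
a: 0a undefined. 0a->0: no, ba/aba meet in 0 with "ba" left. Open state 1: 0a->1.
b: 0b undefined. 0b->0: ok.
aa: 1a undefined. 1a->0: ok.
ab: 1b undefined. 1b->0: no, abb/bab meet in 0. 1b->1: no, abb/bab meet in 1. Open state 2: 1b->2.
aba: 2a undefined. 2a->0: no, b/aba meet in 0. 2a->1: no, ba/aba meet in 1. 2a->2: ok.
abb: 2b undefined. 2b->0: ok.
All examples now run through 3 states with every (state, symbol) defined. Accept strings end in {0,1}, Reject strings end in {2}; accept={0,1}.

states=3 start=0 accept={0,1} delta: 0a->1 0b->0 1a->0 1b->2 2a->2 2b->0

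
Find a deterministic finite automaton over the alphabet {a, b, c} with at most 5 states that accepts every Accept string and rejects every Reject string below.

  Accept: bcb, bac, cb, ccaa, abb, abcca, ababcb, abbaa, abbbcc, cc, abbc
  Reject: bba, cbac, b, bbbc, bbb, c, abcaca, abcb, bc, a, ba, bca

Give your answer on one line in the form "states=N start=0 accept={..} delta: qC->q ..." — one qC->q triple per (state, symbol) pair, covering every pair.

states=5 start=0 accept={2,3} delta: 0a->1 0b->0 0c->1 1a->0 1b->2 1c->2 2a->2 2b->3 2c->4 3a->2 3b->0 3c->2 4a->0 4b->0 4c->2

Grow the machine one transition at a time. Run the examples from 0; the earliest place one falls off (shortest prefix, ties alphabetical) gets sent to the lowest-numbered state that keeps every Accept/Reject pair distinguishable — a pair clashes when both reach the same state with identical unread suffix — and to a fresh state only if none does.
a: 0a undefined. 0a->0: no, bcb/abcb meet in 0 with "bcb" left. Open state 1: 0a->1.
b: 0b undefined. 0b->0: ok.
c: 0c undefined. 0c->0: no, bcb/b meet in 0. 0c->1: ok.
ab: 1b undefined. 1b->0: no, bcb/b meet in 0. 1b->1: no, bcb/bba meet in 1. Open state 2: 1b->2.
cc: 1c undefined. 1c->0: no, bac/b meet in 0. 1c->1: no, bac/bba meet in 1. 1c->2: ok.
aba: 2a undefined. 2a->0: no, ccaa/bba meet in 1. 2a->1: no, bcb/cbac meet in 2. 2a->2: ok.
abb: 2b undefined. 2b->0: no, abb/b meet in 0. 2b->1: no, abb/bba meet in 1. 2b->2: no, ababcb/abcb meet in 2 with "cb" left. Open state 3: 2b->3.
abc: 2c undefined. 2c->0: no, bcb/abcaca meet in 2. 2c->1: no, bcb/abcb meet in 2. 2c->2: no, bcb/cbac meet in 2. 2c->3: no, abb/cbac meet in 3. Open state 4: 2c->4.
bca: 1a undefined. 1a->0: ok.
abba: 3a undefined. 3a->0: no, abbaa/bba meet in 1. 3a->1: no, abbaa/b meet in 0. 3a->2: ok.
abbb: 3b undefined. 3b->0: ok.
abbc: 3c undefined. 3c->0: no, ababcb/b meet in 0. 3c->1: no, abbc/bba meet in 1. 3c->2: ok.
abca: 4a undefined. 4a->0: ok.
abcb: 4b undefined. 4b->0: ok.
abcc: 4c undefined. 4c->0: no, abcca/bba meet in 1. 4c->1: no, abcca/b meet in 0. 4c->2: ok.
All examples now run through 5 states with every (state, symbol) defined. Accept strings end in {2,3}, Reject strings end in {0,1,4}; accept={2,3}.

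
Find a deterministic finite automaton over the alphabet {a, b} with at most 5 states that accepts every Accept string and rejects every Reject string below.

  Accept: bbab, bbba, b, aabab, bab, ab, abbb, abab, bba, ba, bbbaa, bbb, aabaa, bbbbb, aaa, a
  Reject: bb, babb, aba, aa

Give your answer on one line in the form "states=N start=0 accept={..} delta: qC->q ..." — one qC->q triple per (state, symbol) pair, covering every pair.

Grow the machine one transition at a time. Run the examples from 0; the earliest place one falls off (shortest prefix, ties alphabetical) gets sent to the lowest-numbered state that keeps every Accept/Reject pair distinguishable — a pair clashes when both reach the same state with identical unread suffix — and to a fresh state only if none does.
a: 0a undefined. 0a->0: no, ba/aba meet in 0 with "ba" left. Open state 1: 0a->1.
b: 0b undefined. 0b->0: no, b/bb meet in 0. 0b->1: no, ab/bb meet in 1 with "b" left. Open state 2: 0b->2.
aa: 1a undefined. 1a->0: ok.
ab: 1b undefined. 1b->0: no, ab/aa meet in 0. 1b->1: ok.
ba: 2a undefined. 2a->0: no, ba/aba meet in 0. 2a->1: no, aabab/babb meet in 1. 2a->2: no, aabab/bb meet in 2 with "b" left. Open state 3: 2a->3.
bb: 2b undefined. 2b->0: ok.
bab: 3b undefined. 3b->0: no, b/babb meet in 2. 3b->1: no, bbab/babb meet in 1. 3b->2: ok.
aabaa: 3a undefined. 3a->0: no, bbbaa/bb meet in 0. 3a->1: ok.
All examples now run through 4 states with every (state, symbol) defined. Accept strings end in {1,2,3}, Reject strings end in {0}; accept={1,2,3}.

states=4 start=0 accept={1,2,3} delta: 0a->1 0b->2 1a->0 1b->1 2a->3 2b->0 3a->1 3b->2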